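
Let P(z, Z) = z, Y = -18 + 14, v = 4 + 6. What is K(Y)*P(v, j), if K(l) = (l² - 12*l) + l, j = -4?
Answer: 600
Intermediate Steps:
v = 10
Y = -4
K(l) = l² - 11*l
K(Y)*P(v, j) = -4*(-11 - 4)*10 = -4*(-15)*10 = 60*10 = 600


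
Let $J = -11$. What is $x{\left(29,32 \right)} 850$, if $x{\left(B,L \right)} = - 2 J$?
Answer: $18700$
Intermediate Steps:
$x{\left(B,L \right)} = 22$ ($x{\left(B,L \right)} = \left(-2\right) \left(-11\right) = 22$)
$x{\left(29,32 \right)} 850 = 22 \cdot 850 = 18700$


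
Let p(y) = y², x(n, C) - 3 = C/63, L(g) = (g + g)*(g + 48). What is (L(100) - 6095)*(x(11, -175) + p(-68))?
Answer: 326077030/3 ≈ 1.0869e+8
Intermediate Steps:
L(g) = 2*g*(48 + g) (L(g) = (2*g)*(48 + g) = 2*g*(48 + g))
x(n, C) = 3 + C/63
(L(100) - 6095)*(x(11, -175) + p(-68)) = (2*100*(48 + 100) - 6095)*((3 + (1/63)*(-175)) + (-68)²) = (2*100*148 - 6095)*((3 - 25/9) + 4624) = (29600 - 6095)*(2/9 + 4624) = 23505*(41618/9) = 326077030/3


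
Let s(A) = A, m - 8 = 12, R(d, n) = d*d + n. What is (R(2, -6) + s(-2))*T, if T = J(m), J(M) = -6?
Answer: 24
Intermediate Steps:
R(d, n) = n + d**2 (R(d, n) = d**2 + n = n + d**2)
m = 20 (m = 8 + 12 = 20)
T = -6
(R(2, -6) + s(-2))*T = ((-6 + 2**2) - 2)*(-6) = ((-6 + 4) - 2)*(-6) = (-2 - 2)*(-6) = -4*(-6) = 24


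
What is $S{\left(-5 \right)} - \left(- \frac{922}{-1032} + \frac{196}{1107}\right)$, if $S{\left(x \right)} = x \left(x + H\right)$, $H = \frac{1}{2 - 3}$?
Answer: $\frac{5508299}{190404} \approx 28.93$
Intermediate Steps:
$H = -1$ ($H = \frac{1}{2 - 3} = \frac{1}{-1} = -1$)
$S{\left(x \right)} = x \left(-1 + x\right)$ ($S{\left(x \right)} = x \left(x - 1\right) = x \left(-1 + x\right)$)
$S{\left(-5 \right)} - \left(- \frac{922}{-1032} + \frac{196}{1107}\right) = - 5 \left(-1 - 5\right) - \left(- \frac{922}{-1032} + \frac{196}{1107}\right) = \left(-5\right) \left(-6\right) - \left(\left(-922\right) \left(- \frac{1}{1032}\right) + 196 \cdot \frac{1}{1107}\right) = 30 - \left(\frac{461}{516} + \frac{196}{1107}\right) = 30 - \frac{203821}{190404} = \frac{5508299}{190404}$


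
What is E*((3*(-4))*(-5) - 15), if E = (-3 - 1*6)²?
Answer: 3645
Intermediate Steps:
E = 81 (E = (-3 - 6)² = (-9)² = 81)
E*((3*(-4))*(-5) - 15) = 81*((3*(-4))*(-5) - 15) = 81*(-12*(-5) - 15) = 81*(60 - 15) = 81*45 = 3645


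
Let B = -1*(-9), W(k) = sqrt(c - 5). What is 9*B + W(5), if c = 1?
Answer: 81 + 2*I ≈ 81.0 + 2.0*I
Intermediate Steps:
W(k) = 2*I (W(k) = sqrt(1 - 5) = sqrt(-4) = 2*I)
B = 9
9*B + W(5) = 9*9 + 2*I = 81 + 2*I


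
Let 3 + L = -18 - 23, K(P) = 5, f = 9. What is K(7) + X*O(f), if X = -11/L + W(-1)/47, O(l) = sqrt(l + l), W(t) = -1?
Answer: 5 + 129*sqrt(2)/188 ≈ 5.9704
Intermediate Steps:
O(l) = sqrt(2)*sqrt(l) (O(l) = sqrt(2*l) = sqrt(2)*sqrt(l))
L = -44 (L = -3 + (-18 - 23) = -3 - 41 = -44)
X = 43/188 (X = -11/(-44) - 1/47 = -11*(-1/44) - 1*1/47 = 1/4 - 1/47 = 43/188 ≈ 0.22872)
K(7) + X*O(f) = 5 + 43*(sqrt(2)*sqrt(9))/188 = 5 + 43*(sqrt(2)*3)/188 = 5 + 43*(3*sqrt(2))/188 = 5 + 129*sqrt(2)/188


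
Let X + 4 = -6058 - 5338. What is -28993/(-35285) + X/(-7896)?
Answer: 26299072/11608765 ≈ 2.2654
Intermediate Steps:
X = -11400 (X = -4 + (-6058 - 5338) = -4 - 11396 = -11400)
-28993/(-35285) + X/(-7896) = -28993/(-35285) - 11400/(-7896) = -28993*(-1/35285) - 11400*(-1/7896) = 28993/35285 + 475/329 = 26299072/11608765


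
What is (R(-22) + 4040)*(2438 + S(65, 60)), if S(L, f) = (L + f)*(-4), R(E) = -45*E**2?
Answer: -34380120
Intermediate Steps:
S(L, f) = -4*L - 4*f
(R(-22) + 4040)*(2438 + S(65, 60)) = (-45*(-22)**2 + 4040)*(2438 + (-4*65 - 4*60)) = (-45*484 + 4040)*(2438 + (-260 - 240)) = (-21780 + 4040)*(2438 - 500) = -17740*1938 = -34380120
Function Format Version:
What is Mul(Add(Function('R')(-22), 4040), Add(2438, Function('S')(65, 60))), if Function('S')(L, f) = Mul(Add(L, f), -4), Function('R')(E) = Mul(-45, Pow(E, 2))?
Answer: -34380120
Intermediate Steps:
Function('S')(L, f) = Add(Mul(-4, L), Mul(-4, f))
Mul(Add(Function('R')(-22), 4040), Add(2438, Function('S')(65, 60))) = Mul(Add(Mul(-45, Pow(-22, 2)), 4040), Add(2438, Add(Mul(-4, 65), Mul(-4, 60)))) = Mul(Add(Mul(-45, 484), 4040), Add(2438, Add(-260, -240))) = Mul(Add(-21780, 4040), Add(2438, -500)) = Mul(-17740, 1938) = -34380120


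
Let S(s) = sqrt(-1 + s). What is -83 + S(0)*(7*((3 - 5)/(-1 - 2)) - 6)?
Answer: -83 - 4*I/3 ≈ -83.0 - 1.3333*I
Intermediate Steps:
-83 + S(0)*(7*((3 - 5)/(-1 - 2)) - 6) = -83 + sqrt(-1 + 0)*(7*((3 - 5)/(-1 - 2)) - 6) = -83 + sqrt(-1)*(7*(-2/(-3)) - 6) = -83 + I*(7*(-2*(-1/3)) - 6) = -83 + I*(7*(2/3) - 6) = -83 + I*(14/3 - 6) = -83 + I*(-4/3) = -83 - 4*I/3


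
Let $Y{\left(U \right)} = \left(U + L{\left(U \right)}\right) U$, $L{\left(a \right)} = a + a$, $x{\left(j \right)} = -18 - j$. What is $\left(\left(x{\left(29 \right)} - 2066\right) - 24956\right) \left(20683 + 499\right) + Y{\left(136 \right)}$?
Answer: $-573320070$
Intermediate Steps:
$L{\left(a \right)} = 2 a$
$Y{\left(U \right)} = 3 U^{2}$ ($Y{\left(U \right)} = \left(U + 2 U\right) U = 3 U U = 3 U^{2}$)
$\left(\left(x{\left(29 \right)} - 2066\right) - 24956\right) \left(20683 + 499\right) + Y{\left(136 \right)} = \left(\left(\left(-18 - 29\right) - 2066\right) - 24956\right) \left(20683 + 499\right) + 3 \cdot 136^{2} = \left(\left(\left(-18 - 29\right) - 2066\right) - 24956\right) 21182 + 3 \cdot 18496 = \left(\left(-47 - 2066\right) - 24956\right) 21182 + 55488 = \left(-2113 - 24956\right) 21182 + 55488 = \left(-27069\right) 21182 + 55488 = -573375558 + 55488 = -573320070$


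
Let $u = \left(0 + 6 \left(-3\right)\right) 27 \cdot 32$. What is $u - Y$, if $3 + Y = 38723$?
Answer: $-54272$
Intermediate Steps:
$Y = 38720$ ($Y = -3 + 38723 = 38720$)
$u = -15552$ ($u = \left(0 - 18\right) 27 \cdot 32 = \left(-18\right) 27 \cdot 32 = \left(-486\right) 32 = -15552$)
$u - Y = -15552 - 38720 = -54272$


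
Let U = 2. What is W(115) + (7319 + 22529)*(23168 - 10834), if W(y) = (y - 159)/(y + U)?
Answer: 43072992100/117 ≈ 3.6815e+8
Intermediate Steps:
W(y) = (-159 + y)/(2 + y) (W(y) = (y - 159)/(y + 2) = (-159 + y)/(2 + y))
W(115) + (7319 + 22529)*(23168 - 10834) = (-159 + 115)/(2 + 115) + (7319 + 22529)*(23168 - 10834) = -44/117 + 29848*12334 = (1/117)*(-44) + 368145232 = -44/117 + 368145232 = 43072992100/117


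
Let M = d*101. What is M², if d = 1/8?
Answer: 10201/64 ≈ 159.39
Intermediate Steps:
d = ⅛ ≈ 0.12500
M = 101/8 (M = (⅛)*101 = 101/8 ≈ 12.625)
M² = (101/8)² = 10201/64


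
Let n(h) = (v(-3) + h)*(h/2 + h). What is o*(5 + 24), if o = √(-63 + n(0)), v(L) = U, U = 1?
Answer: 87*I*√7 ≈ 230.18*I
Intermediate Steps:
v(L) = 1
n(h) = 3*h*(1 + h)/2 (n(h) = (1 + h)*(h/2 + h) = (1 + h)*(3*h/2) = 3*h*(1 + h)/2)
o = 3*I*√7 (o = √(-63 + (3/2)*0*(1 + 0)) = √(-63 + (3/2)*0*1) = √(-63 + 0) = √(-63) = 3*I*√7 ≈ 7.9373*I)
o*(5 + 24) = (3*I*√7)*(5 + 24) = (3*I*√7)*29 = 87*I*√7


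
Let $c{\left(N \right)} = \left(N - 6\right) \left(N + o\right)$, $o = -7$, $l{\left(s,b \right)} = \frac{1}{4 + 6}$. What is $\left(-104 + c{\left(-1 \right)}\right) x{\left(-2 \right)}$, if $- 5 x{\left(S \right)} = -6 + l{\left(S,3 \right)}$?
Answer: $- \frac{1416}{25} \approx -56.64$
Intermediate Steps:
$l{\left(s,b \right)} = \frac{1}{10}$
$c{\left(N \right)} = \left(-7 + N\right) \left(-6 + N\right)$ ($c{\left(N \right)} = \left(N - 6\right) \left(N - 7\right) = \left(-6 + N\right) \left(-7 + N\right) = \left(-7 + N\right) \left(-6 + N\right)$)
$x{\left(S \right)} = \frac{59}{50}$ ($x{\left(S \right)} = - \frac{-6 + \frac{1}{10}}{5} = \left(- \frac{1}{5}\right) \left(- \frac{59}{10}\right) = \frac{59}{50}$)
$\left(-104 + c{\left(-1 \right)}\right) x{\left(-2 \right)} = \left(-104 + \left(42 + \left(-1\right)^{2} - -13\right)\right) \frac{59}{50} = \left(-104 + \left(42 + 1 + 13\right)\right) \frac{59}{50} = \left(-104 + 56\right) \frac{59}{50} = \left(-48\right) \frac{59}{50} = - \frac{1416}{25}$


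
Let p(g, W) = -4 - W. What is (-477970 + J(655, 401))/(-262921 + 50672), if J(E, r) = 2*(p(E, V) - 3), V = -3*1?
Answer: 477978/212249 ≈ 2.2520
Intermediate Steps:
V = -3
J(E, r) = -8 (J(E, r) = 2*((-4 - 1*(-3)) - 3) = 2*((-4 + 3) - 3) = 2*(-1 - 3) = 2*(-4) = -8)
(-477970 + J(655, 401))/(-262921 + 50672) = (-477970 - 8)/(-262921 + 50672) = -477978/(-212249) = -477978*(-1/212249) = 477978/212249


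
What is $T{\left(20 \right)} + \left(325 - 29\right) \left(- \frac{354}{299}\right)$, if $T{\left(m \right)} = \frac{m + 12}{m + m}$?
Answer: $- \frac{522724}{1495} \approx -349.65$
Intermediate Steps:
$T{\left(m \right)} = \frac{12 + m}{2 m}$
$T{\left(20 \right)} + \left(325 - 29\right) \left(- \frac{354}{299}\right) = \frac{12 + 20}{2 \cdot 20} + \left(325 - 29\right) \left(- \frac{354}{299}\right) = \frac{1}{2} \cdot \frac{1}{20} \cdot 32 + 296 \left(\left(-354\right) \frac{1}{299}\right) = \frac{4}{5} + 296 \left(- \frac{354}{299}\right) = \frac{4}{5} - \frac{104784}{299} = - \frac{522724}{1495}$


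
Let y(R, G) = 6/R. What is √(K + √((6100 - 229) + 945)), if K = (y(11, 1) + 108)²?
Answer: 2*√(356409 + 121*√426)/11 ≈ 108.93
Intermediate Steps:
K = 1425636/121 (K = (6/11 + 108)² = (1194/11)² = 1425636/121 ≈ 11782.)
√(K + √((6100 - 229) + 945)) = √(1425636/121 + √((6100 - 229) + 945)) = √(1425636/121 + √(5871 + 945)) = √(1425636/121 + √6816) = √(1425636/121 + 4*√426)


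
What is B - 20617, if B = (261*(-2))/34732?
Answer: -358035083/17366 ≈ -20617.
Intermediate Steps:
B = -261/17366 (B = -522*1/34732 = -261/17366 ≈ -0.015029)
B - 20617 = -261/17366 - 20617 = -358035083/17366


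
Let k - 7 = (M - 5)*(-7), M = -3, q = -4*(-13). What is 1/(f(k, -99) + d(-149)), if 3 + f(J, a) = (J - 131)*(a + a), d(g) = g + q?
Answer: 1/13364 ≈ 7.4828e-5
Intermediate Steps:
q = 52
d(g) = 52 + g (d(g) = g + 52 = 52 + g)
k = 63 (k = 7 + (-3 - 5)*(-7) = 7 - 8*(-7) = 7 + 56 = 63)
f(J, a) = -3 + 2*a*(-131 + J) (f(J, a) = -3 + (J - 131)*(a + a) = -3 + (-131 + J)*(2*a) = -3 + 2*a*(-131 + J))
1/(f(k, -99) + d(-149)) = 1/((-3 - 262*(-99) + 2*63*(-99)) + (52 - 149)) = 1/((-3 + 25938 - 12474) - 97) = 1/(13461 - 97) = 1/13364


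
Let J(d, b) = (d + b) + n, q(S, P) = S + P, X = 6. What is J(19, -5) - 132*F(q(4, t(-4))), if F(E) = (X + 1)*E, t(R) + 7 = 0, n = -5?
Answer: 2781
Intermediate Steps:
t(R) = -7 (t(R) = -7 + 0 = -7)
q(S, P) = P + S
J(d, b) = -5 + b + d (J(d, b) = (d + b) - 5 = (b + d) - 5 = -5 + b + d)
F(E) = 7*E (F(E) = (6 + 1)*E = 7*E)
J(19, -5) - 132*F(q(4, t(-4))) = (-5 - 5 + 19) - 924*(-7 + 4) = 9 - 924*(-3) = 9 - 132*(-21) = 9 + 2772 = 2781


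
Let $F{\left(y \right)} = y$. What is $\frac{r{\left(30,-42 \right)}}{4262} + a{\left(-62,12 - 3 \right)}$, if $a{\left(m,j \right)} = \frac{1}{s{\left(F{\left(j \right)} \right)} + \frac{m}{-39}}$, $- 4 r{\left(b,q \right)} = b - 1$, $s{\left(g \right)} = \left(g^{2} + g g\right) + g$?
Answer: $\frac{469673}{114750088} \approx 0.004093$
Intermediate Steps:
$s{\left(g \right)} = g + 2 g^{2}$ ($s{\left(g \right)} = \left(g^{2} + g^{2}\right) + g = 2 g^{2} + g = g + 2 g^{2}$)
$r{\left(b,q \right)} = \frac{1}{4} - \frac{b}{4}$ ($r{\left(b,q \right)} = - \frac{b - 1}{4} = - \frac{-1 + b}{4} = \frac{1}{4} - \frac{b}{4}$)
$a{\left(m,j \right)} = \frac{1}{- \frac{m}{39} + j \left(1 + 2 j\right)}$ ($a{\left(m,j \right)} = \frac{1}{j \left(1 + 2 j\right) + \frac{m}{-39}} = \frac{1}{j \left(1 + 2 j\right) + m \left(- \frac{1}{39}\right)} = \frac{1}{j \left(1 + 2 j\right) - \frac{m}{39}} = \frac{1}{- \frac{m}{39} + j \left(1 + 2 j\right)}$)
$\frac{r{\left(30,-42 \right)}}{4262} + a{\left(-62,12 - 3 \right)} = \frac{\frac{1}{4} - \frac{15}{2}}{4262} + \frac{39}{\left(-1\right) \left(-62\right) + 39 \left(12 - 3\right) \left(1 + 2 \left(12 - 3\right)\right)} = \left(\frac{1}{4} - \frac{15}{2}\right) \frac{1}{4262} + \frac{39}{62 + 39 \left(12 - 3\right) \left(1 + 2 \left(12 - 3\right)\right)} = \left(- \frac{29}{4}\right) \frac{1}{4262} + \frac{39}{62 + 39 \cdot 9 \left(1 + 2 \cdot 9\right)} = - \frac{29}{17048} + \frac{39}{62 + 39 \cdot 9 \left(1 + 18\right)} = - \frac{29}{17048} + \frac{39}{62 + 39 \cdot 9 \cdot 19} = - \frac{29}{17048} + \frac{39}{62 + 6669} = - \frac{29}{17048} + \frac{39}{6731} = \frac{469673}{114750088}$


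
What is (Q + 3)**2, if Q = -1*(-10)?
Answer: 169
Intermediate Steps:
Q = 10
(Q + 3)**2 = (10 + 3)**2 = 13**2 = 169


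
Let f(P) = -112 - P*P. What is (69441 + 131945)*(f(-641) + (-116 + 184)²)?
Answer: -81837027434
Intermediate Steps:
f(P) = -112 - P²
(69441 + 131945)*(f(-641) + (-116 + 184)²) = (69441 + 131945)*((-112 - 1*(-641)²) + (-116 + 184)²) = 201386*((-112 - 1*410881) + 68²) = 201386*((-112 - 410881) + 4624) = 201386*(-410993 + 4624) = 201386*(-406369) = -81837027434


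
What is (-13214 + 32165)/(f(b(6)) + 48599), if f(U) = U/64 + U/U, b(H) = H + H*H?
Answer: 202144/518407 ≈ 0.38993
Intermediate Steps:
b(H) = H + H²
f(U) = 1 + U/64 (f(U) = U*(1/64) + 1 = U/64 + 1 = 1 + U/64)
(-13214 + 32165)/(f(b(6)) + 48599) = (-13214 + 32165)/((1 + (6*(1 + 6))/64) + 48599) = 18951/((1 + (6*7)/64) + 48599) = 18951/((1 + (1/64)*42) + 48599) = 18951/((1 + 21/32) + 48599) = 18951/(53/32 + 48599) = 18951/(1555221/32) = 18951*(32/1555221) = 202144/518407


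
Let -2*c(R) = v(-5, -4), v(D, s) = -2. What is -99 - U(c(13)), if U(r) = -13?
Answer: -86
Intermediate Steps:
c(R) = 1 (c(R) = -½*(-2) = 1)
-99 - U(c(13)) = -99 - 1*(-13) = -99 + 13 = -86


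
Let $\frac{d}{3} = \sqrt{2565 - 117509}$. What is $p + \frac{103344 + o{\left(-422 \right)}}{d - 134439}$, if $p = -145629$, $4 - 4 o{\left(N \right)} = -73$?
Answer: $- \frac{3509653975392613}{24099838956} - \frac{1653812 i \sqrt{449}}{6024959739} \approx -1.4563 \cdot 10^{5} - 0.0058164 i$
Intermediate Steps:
$o{\left(N \right)} = \frac{77}{4}$ ($o{\left(N \right)} = 1 - - \frac{73}{4} = 1 + \frac{73}{4} = \frac{77}{4}$)
$d = 48 i \sqrt{449}$ ($d = 3 \sqrt{2565 - 117509} = 3 \sqrt{-114944} = 3 \cdot 16 i \sqrt{449} = 48 i \sqrt{449} \approx 1017.1 i$)
$p + \frac{103344 + o{\left(-422 \right)}}{d - 134439} = -145629 + \frac{103344 + \frac{77}{4}}{48 i \sqrt{449} - 134439} = -145629 + \frac{413453}{4 \left(-134439 + 48 i \sqrt{449}\right)}$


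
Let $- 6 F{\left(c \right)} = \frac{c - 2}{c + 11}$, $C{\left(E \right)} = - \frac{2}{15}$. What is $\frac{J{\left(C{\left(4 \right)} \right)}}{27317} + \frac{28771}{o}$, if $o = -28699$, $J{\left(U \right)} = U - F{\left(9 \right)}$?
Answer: $- \frac{31437582377}{31358823320} \approx -1.0025$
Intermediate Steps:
$C{\left(E \right)} = - \frac{2}{15}$ ($C{\left(E \right)} = \left(-2\right) \frac{1}{15} = - \frac{2}{15}$)
$F{\left(c \right)} = - \frac{-2 + c}{6 \left(11 + c\right)}$ ($F{\left(c \right)} = - \frac{\left(c - 2\right) \frac{1}{c + 11}}{6} = - \frac{\left(-2 + c\right) \frac{1}{11 + c}}{6} = - \frac{\frac{1}{11 + c} \left(-2 + c\right)}{6} = - \frac{-2 + c}{6 \left(11 + c\right)}$)
$J{\left(U \right)} = \frac{7}{120} + U$ ($J{\left(U \right)} = U - \frac{2 - 9}{6 \left(11 + 9\right)} = U - \frac{2 - 9}{6 \cdot 20} = U - \frac{1}{6} \cdot \frac{1}{20} \left(-7\right) = U - - \frac{7}{120} = U + \frac{7}{120} = \frac{7}{120} + U$)
$\frac{J{\left(C{\left(4 \right)} \right)}}{27317} + \frac{28771}{o} = \frac{\frac{7}{120} - \frac{2}{15}}{27317} + \frac{28771}{-28699} = \left(- \frac{3}{40}\right) \frac{1}{27317} + 28771 \left(- \frac{1}{28699}\right) = - \frac{3}{1092680} - \frac{28771}{28699} = - \frac{31437582377}{31358823320}$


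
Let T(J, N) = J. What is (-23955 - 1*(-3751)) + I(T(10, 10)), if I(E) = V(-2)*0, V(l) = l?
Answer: -20204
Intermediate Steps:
I(E) = 0 (I(E) = -2*0 = 0)
(-23955 - 1*(-3751)) + I(T(10, 10)) = (-23955 - 1*(-3751)) + 0 = (-23955 + 3751) + 0 = -20204 + 0 = -20204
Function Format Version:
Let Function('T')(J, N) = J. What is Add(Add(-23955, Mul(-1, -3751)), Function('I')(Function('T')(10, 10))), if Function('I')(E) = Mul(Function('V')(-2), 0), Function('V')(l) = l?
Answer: -20204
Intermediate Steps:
Function('I')(E) = 0 (Function('I')(E) = Mul(-2, 0) = 0)
Add(Add(-23955, Mul(-1, -3751)), Function('I')(Function('T')(10, 10))) = Add(Add(-23955, Mul(-1, -3751)), 0) = Add(Add(-23955, 3751), 0) = Add(-20204, 0) = -20204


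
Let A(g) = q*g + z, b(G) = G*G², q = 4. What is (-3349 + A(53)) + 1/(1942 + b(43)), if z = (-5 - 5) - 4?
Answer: -256645798/81449 ≈ -3151.0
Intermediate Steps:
z = -14 (z = -10 - 4 = -14)
b(G) = G³
A(g) = -14 + 4*g (A(g) = 4*g - 14 = -14 + 4*g)
(-3349 + A(53)) + 1/(1942 + b(43)) = (-3349 + (-14 + 4*53)) + 1/(1942 + 43³) = (-3349 + (-14 + 212)) + 1/(1942 + 79507) = (-3349 + 198) + 1/81449 = -3151 + 1/81449 = -256645798/81449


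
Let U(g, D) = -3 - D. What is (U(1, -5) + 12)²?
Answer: 196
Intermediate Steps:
(U(1, -5) + 12)² = ((-3 - 1*(-5)) + 12)² = ((-3 + 5) + 12)² = (2 + 12)² = 14² = 196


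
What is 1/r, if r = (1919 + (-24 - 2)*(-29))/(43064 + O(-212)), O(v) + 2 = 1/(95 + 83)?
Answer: 7665037/475794 ≈ 16.110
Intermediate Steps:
O(v) = -355/178 (O(v) = -2 + 1/(95 + 83) = -2 + 1/178 = -355/178)
r = 475794/7665037 (r = (1919 + (-24 - 2)*(-29))/(43064 - 355/178) = (1919 - 26*(-29))/(7665037/178) = (1919 + 754)*(178/7665037) = 2673*(178/7665037) = 475794/7665037 ≈ 0.062073)
1/r = 1/(475794/7665037) = 7665037/475794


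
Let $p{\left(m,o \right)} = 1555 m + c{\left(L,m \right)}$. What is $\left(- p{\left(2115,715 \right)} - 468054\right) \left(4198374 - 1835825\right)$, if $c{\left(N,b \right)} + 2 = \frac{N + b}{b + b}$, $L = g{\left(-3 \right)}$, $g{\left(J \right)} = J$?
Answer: $- \frac{133137107686079}{15} \approx -8.8758 \cdot 10^{12}$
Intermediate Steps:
$L = -3$
$c{\left(N,b \right)} = -2 + \frac{N + b}{2 b}$ ($c{\left(N,b \right)} = -2 + \frac{N + b}{b + b} = -2 + \frac{N + b}{2 b}$)
$p{\left(m,o \right)} = 1555 m + \frac{-3 - 3 m}{2 m}$
$\left(- p{\left(2115,715 \right)} - 468054\right) \left(4198374 - 1835825\right) = \left(- (- \frac{3}{2} + 1555 \cdot 2115 - \frac{3}{2 \cdot 2115}) - 468054\right) \left(4198374 - 1835825\right) = \left(- (- \frac{3}{2} + 3288825 - \frac{1}{1410}) - 468054\right) 2362549 = \left(\left(-1\right) \frac{2318620567}{705} - 468054\right) 2362549 = \left(- \frac{2318620567}{705} - 468054\right) 2362549 = \left(- \frac{2648598637}{705}\right) 2362549 = - \frac{133137107686079}{15}$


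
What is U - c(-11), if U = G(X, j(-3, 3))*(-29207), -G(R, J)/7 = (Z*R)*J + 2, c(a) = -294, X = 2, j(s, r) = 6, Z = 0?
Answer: 409192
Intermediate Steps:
G(R, J) = -14 (G(R, J) = -7*((0*R)*J + 2) = -7*(0*J + 2) = -7*(0 + 2) = -7*2 = -14)
U = 408898 (U = -14*(-29207) = 408898)
U - c(-11) = 408898 - 1*(-294) = 408898 + 294 = 409192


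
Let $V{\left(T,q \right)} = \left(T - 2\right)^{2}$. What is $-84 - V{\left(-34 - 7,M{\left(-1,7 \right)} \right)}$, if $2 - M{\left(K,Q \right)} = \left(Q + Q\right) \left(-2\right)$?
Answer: $-1933$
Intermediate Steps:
$M{\left(K,Q \right)} = 2 + 4 Q$ ($M{\left(K,Q \right)} = 2 - \left(Q + Q\right) \left(-2\right) = 2 - 2 Q \left(-2\right) = 2 - - 4 Q = 2 + 4 Q$)
$V{\left(T,q \right)} = \left(-2 + T\right)^{2}$
$-84 - V{\left(-34 - 7,M{\left(-1,7 \right)} \right)} = -84 - \left(-2 - 41\right)^{2} = -84 - \left(-43\right)^{2} = -84 - 1849 = -1933$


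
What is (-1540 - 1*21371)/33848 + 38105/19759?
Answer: 837079591/668802632 ≈ 1.2516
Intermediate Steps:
(-1540 - 1*21371)/33848 + 38105/19759 = (-1540 - 21371)*(1/33848) + 38105*(1/19759) = -22911*1/33848 + 38105/19759 = -22911/33848 + 38105/19759 = 837079591/668802632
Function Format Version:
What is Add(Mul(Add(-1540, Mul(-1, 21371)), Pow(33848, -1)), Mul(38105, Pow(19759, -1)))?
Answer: Rational(837079591, 668802632) ≈ 1.2516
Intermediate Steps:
Add(Mul(Add(-1540, Mul(-1, 21371)), Pow(33848, -1)), Mul(38105, Pow(19759, -1))) = Add(Mul(Add(-1540, -21371), Rational(1, 33848)), Mul(38105, Rational(1, 19759))) = Add(Mul(-22911, Rational(1, 33848)), Rational(38105, 19759)) = Add(Rational(-22911, 33848), Rational(38105, 19759)) = Rational(837079591, 668802632)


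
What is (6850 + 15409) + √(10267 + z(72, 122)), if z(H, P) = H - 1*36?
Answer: 22259 + √10303 ≈ 22361.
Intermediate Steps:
z(H, P) = -36 + H (z(H, P) = H - 36 = -36 + H)
(6850 + 15409) + √(10267 + z(72, 122)) = (6850 + 15409) + √(10267 + (-36 + 72)) = 22259 + √(10267 + 36) = 22259 + √10303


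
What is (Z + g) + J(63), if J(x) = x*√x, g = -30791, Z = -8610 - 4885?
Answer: -44286 + 189*√7 ≈ -43786.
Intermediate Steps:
Z = -13495
J(x) = x^(3/2)
(Z + g) + J(63) = (-13495 - 30791) + 63^(3/2) = -44286 + 189*√7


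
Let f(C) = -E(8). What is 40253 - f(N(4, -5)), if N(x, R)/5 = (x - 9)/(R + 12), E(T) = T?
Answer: 40261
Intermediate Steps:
N(x, R) = 5*(-9 + x)/(12 + R) (N(x, R) = 5*((x - 9)/(R + 12)) = 5*((-9 + x)/(12 + R)) = 5*(-9 + x)/(12 + R))
f(C) = -8 (f(C) = -1*8 = -8)
40253 - f(N(4, -5)) = 40253 - 1*(-8) = 40253 + 8 = 40261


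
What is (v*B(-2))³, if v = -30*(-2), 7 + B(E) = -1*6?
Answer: -474552000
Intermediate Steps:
B(E) = -13 (B(E) = -7 - 1*6 = -7 - 6 = -13)
v = 60 (v = -5*(-12) = 60)
(v*B(-2))³ = (60*(-13))³ = (-780)³ = -474552000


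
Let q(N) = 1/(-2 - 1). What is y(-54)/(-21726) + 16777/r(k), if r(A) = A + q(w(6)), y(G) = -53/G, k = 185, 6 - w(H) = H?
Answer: 29524250581/324977508 ≈ 90.850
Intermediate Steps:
w(H) = 6 - H
q(N) = -⅓ (q(N) = 1/(-3) = -⅓)
r(A) = -⅓ + A (r(A) = A - ⅓ = -⅓ + A)
y(-54)/(-21726) + 16777/r(k) = -53/(-54)/(-21726) + 16777/(-⅓ + 185) = -53*(-1/54)*(-1/21726) + 16777/(554/3) = (53/54)*(-1/21726) + 16777*(3/554) = -53/1173204 + 50331/554 = 29524250581/324977508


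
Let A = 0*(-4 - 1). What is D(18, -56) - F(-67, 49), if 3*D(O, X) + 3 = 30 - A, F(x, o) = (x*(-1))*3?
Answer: -192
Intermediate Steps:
A = 0 (A = 0*(-5) = 0)
F(x, o) = -3*x (F(x, o) = -x*3 = -3*x)
D(O, X) = 9 (D(O, X) = -1 + (30 - 1*0)/3 = -1 + (30 + 0)/3 = -1 + (⅓)*30 = -1 + 10 = 9)
D(18, -56) - F(-67, 49) = 9 - (-3)*(-67) = 9 - 1*201 = 9 - 201 = -192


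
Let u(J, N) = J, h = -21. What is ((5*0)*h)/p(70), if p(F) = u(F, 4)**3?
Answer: 0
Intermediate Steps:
p(F) = F**3
((5*0)*h)/p(70) = ((5*0)*(-21))/(70**3) = (0*(-21))/343000 = 0*(1/343000) = 0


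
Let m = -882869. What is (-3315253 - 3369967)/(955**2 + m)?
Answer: -1671305/7289 ≈ -229.29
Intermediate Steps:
(-3315253 - 3369967)/(955**2 + m) = (-3315253 - 3369967)/(955**2 - 882869) = -6685220/(912025 - 882869) = -6685220/29156 = -6685220*1/29156 = -1671305/7289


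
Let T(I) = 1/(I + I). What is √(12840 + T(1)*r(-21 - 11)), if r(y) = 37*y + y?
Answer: 2*√3058 ≈ 110.60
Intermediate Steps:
T(I) = 1/(2*I)
r(y) = 38*y
√(12840 + T(1)*r(-21 - 11)) = √(12840 + ((½)/1)*(38*(-21 - 11))) = √(12840 + ((½)*1)*(38*(-32))) = √(12840 + (½)*(-1216)) = √(12840 - 608) = √12232 = 2*√3058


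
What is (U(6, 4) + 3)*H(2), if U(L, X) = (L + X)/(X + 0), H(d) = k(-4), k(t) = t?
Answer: -22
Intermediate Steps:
H(d) = -4
U(L, X) = (L + X)/X
(U(6, 4) + 3)*H(2) = ((6 + 4)/4 + 3)*(-4) = ((1/4)*10 + 3)*(-4) = (5/2 + 3)*(-4) = (11/2)*(-4) = -22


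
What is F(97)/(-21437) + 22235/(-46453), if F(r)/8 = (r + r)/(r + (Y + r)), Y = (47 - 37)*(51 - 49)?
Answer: -526162669/1098474091 ≈ -0.47899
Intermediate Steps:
Y = 20 (Y = 10*2 = 20)
F(r) = 16*r/(20 + 2*r) (F(r) = 8*((r + r)/(r + (20 + r))) = 8*((2*r)/(20 + 2*r)) = 8*(2*r/(20 + 2*r)) = 16*r/(20 + 2*r))
F(97)/(-21437) + 22235/(-46453) = (8*97/(10 + 97))/(-21437) + 22235/(-46453) = (8*97/107)*(-1/21437) + 22235*(-1/46453) = (8*97*(1/107))*(-1/21437) - 22235/46453 = (776/107)*(-1/21437) - 22235/46453 = -8/23647 - 22235/46453 = -526162669/1098474091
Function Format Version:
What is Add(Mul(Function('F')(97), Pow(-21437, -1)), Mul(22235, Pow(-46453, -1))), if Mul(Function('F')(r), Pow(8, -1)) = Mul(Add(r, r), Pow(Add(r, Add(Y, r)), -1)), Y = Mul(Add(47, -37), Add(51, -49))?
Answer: Rational(-526162669, 1098474091) ≈ -0.47899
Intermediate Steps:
Y = 20 (Y = Mul(10, 2) = 20)
Function('F')(r) = Mul(16, r, Pow(Add(20, Mul(2, r)), -1)) (Function('F')(r) = Mul(8, Mul(Add(r, r), Pow(Add(r, Add(20, r)), -1))) = Mul(8, Mul(Mul(2, r), Pow(Add(20, Mul(2, r)), -1))) = Mul(8, Mul(2, r, Pow(Add(20, Mul(2, r)), -1))) = Mul(16, r, Pow(Add(20, Mul(2, r)), -1)))
Add(Mul(Function('F')(97), Pow(-21437, -1)), Mul(22235, Pow(-46453, -1))) = Add(Mul(Mul(8, 97, Pow(Add(10, 97), -1)), Pow(-21437, -1)), Mul(22235, Pow(-46453, -1))) = Add(Mul(Mul(8, 97, Pow(107, -1)), Rational(-1, 21437)), Mul(22235, Rational(-1, 46453))) = Add(Mul(Mul(8, 97, Rational(1, 107)), Rational(-1, 21437)), Rational(-22235, 46453)) = Add(Mul(Rational(776, 107), Rational(-1, 21437)), Rational(-22235, 46453)) = Add(Rational(-8, 23647), Rational(-22235, 46453)) = Rational(-526162669, 1098474091)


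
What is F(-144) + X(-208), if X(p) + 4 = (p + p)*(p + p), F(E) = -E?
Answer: 173196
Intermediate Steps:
X(p) = -4 + 4*p² (X(p) = -4 + (p + p)*(p + p) = -4 + (2*p)*(2*p) = -4 + 4*p²)
F(-144) + X(-208) = -1*(-144) + (-4 + 4*(-208)²) = 144 + (-4 + 4*43264) = 144 + (-4 + 173056) = 144 + 173052 = 173196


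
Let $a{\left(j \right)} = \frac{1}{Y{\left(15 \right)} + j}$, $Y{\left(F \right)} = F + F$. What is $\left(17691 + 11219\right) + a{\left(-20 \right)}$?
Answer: $\frac{289101}{10} \approx 28910.0$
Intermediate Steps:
$Y{\left(F \right)} = 2 F$
$a{\left(j \right)} = \frac{1}{30 + j}$ ($a{\left(j \right)} = \frac{1}{2 \cdot 15 + j} = \frac{1}{30 + j}$)
$\left(17691 + 11219\right) + a{\left(-20 \right)} = \left(17691 + 11219\right) + \frac{1}{30 - 20} = 28910 + \frac{1}{10} = \frac{289101}{10}$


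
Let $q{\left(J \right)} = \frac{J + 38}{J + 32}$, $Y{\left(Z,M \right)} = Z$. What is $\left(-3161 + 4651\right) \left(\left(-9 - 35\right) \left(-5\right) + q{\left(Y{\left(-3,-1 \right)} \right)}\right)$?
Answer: $\frac{9558350}{29} \approx 3.296 \cdot 10^{5}$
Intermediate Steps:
$q{\left(J \right)} = \frac{38 + J}{32 + J}$
$\left(-3161 + 4651\right) \left(\left(-9 - 35\right) \left(-5\right) + q{\left(Y{\left(-3,-1 \right)} \right)}\right) = \left(-3161 + 4651\right) \left(\left(-9 - 35\right) \left(-5\right) + \frac{38 - 3}{32 - 3}\right) = 1490 \left(\left(-44\right) \left(-5\right) + \frac{1}{29} \cdot 35\right) = 1490 \left(220 + \frac{1}{29} \cdot 35\right) = 1490 \left(220 + \frac{35}{29}\right) = 1490 \cdot \frac{6415}{29} = \frac{9558350}{29}$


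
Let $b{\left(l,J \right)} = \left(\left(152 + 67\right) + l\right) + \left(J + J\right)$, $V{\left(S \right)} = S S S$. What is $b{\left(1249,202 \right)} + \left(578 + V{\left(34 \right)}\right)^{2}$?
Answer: $1590575796$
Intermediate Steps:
$V{\left(S \right)} = S^{3}$ ($V{\left(S \right)} = S^{2} S = S^{3}$)
$b{\left(l,J \right)} = 219 + l + 2 J$ ($b{\left(l,J \right)} = \left(219 + l\right) + 2 J = 219 + l + 2 J$)
$b{\left(1249,202 \right)} + \left(578 + V{\left(34 \right)}\right)^{2} = \left(219 + 1249 + 2 \cdot 202\right) + \left(578 + 34^{3}\right)^{2} = \left(219 + 1249 + 404\right) + \left(578 + 39304\right)^{2} = 1872 + 39882^{2} = 1872 + 1590573924 = 1590575796$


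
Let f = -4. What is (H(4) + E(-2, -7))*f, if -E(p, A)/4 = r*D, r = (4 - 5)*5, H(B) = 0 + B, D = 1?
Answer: -96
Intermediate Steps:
H(B) = B
r = -5 (r = -1*5 = -5)
E(p, A) = 20 (E(p, A) = -(-20) = -4*(-5) = 20)
(H(4) + E(-2, -7))*f = (4 + 20)*(-4) = 24*(-4) = -96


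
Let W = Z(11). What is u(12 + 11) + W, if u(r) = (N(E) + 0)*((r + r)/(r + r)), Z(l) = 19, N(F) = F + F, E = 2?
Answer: 23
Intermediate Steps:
N(F) = 2*F
W = 19
u(r) = 4 (u(r) = (2*2 + 0)*((r + r)/(r + r)) = (4 + 0)*((2*r)/((2*r))) = 4*((2*r)*(1/(2*r))) = 4*1 = 4)
u(12 + 11) + W = 4 + 19 = 23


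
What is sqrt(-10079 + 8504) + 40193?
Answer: 40193 + 15*I*sqrt(7) ≈ 40193.0 + 39.686*I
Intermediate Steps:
sqrt(-10079 + 8504) + 40193 = sqrt(-1575) + 40193 = 15*I*sqrt(7) + 40193 = 40193 + 15*I*sqrt(7)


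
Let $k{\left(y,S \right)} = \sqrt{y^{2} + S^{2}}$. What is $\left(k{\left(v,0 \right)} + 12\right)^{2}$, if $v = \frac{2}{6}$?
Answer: $\frac{1369}{9} \approx 152.11$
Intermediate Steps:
$v = \frac{1}{3}$ ($v = 2 \cdot \frac{1}{6} = \frac{1}{3} \approx 0.33333$)
$k{\left(y,S \right)} = \sqrt{S^{2} + y^{2}}$
$\left(k{\left(v,0 \right)} + 12\right)^{2} = \left(\sqrt{0^{2} + \left(\frac{1}{3}\right)^{2}} + 12\right)^{2} = \left(\sqrt{0 + \frac{1}{9}} + 12\right)^{2} = \left(\sqrt{\frac{1}{9}} + 12\right)^{2} = \left(\frac{1}{3} + 12\right)^{2} = \left(\frac{37}{3}\right)^{2} = \frac{1369}{9}$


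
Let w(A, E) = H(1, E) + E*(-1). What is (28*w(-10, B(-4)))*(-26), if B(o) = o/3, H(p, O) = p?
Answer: -5096/3 ≈ -1698.7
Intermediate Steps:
B(o) = o/3 (B(o) = o*(⅓) = o/3)
w(A, E) = 1 - E (w(A, E) = 1 + E*(-1) = 1 - E)
(28*w(-10, B(-4)))*(-26) = (28*(1 - (-4)/3))*(-26) = (28*(1 - 1*(-4/3)))*(-26) = (28*(1 + 4/3))*(-26) = (28*(7/3))*(-26) = (196/3)*(-26) = -5096/3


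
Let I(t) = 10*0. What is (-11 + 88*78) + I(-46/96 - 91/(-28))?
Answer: 6853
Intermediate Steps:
I(t) = 0
(-11 + 88*78) + I(-46/96 - 91/(-28)) = (-11 + 88*78) + 0 = (-11 + 6864) + 0 = 6853 + 0 = 6853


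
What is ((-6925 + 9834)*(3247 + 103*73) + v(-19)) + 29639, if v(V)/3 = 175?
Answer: 31348458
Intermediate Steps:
v(V) = 525 (v(V) = 3*175 = 525)
((-6925 + 9834)*(3247 + 103*73) + v(-19)) + 29639 = ((-6925 + 9834)*(3247 + 103*73) + 525) + 29639 = (2909*(3247 + 7519) + 525) + 29639 = (2909*10766 + 525) + 29639 = (31318294 + 525) + 29639 = 31318819 + 29639 = 31348458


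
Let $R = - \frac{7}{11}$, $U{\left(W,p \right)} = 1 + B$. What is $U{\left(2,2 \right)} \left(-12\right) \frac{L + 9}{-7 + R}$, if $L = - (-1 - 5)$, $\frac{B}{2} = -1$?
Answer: $- \frac{165}{7} \approx -23.571$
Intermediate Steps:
$B = -2$ ($B = 2 \left(-1\right) = -2$)
$U{\left(W,p \right)} = -1$ ($U{\left(W,p \right)} = 1 - 2 = -1$)
$L = 6$ ($L = - (-1 - 5) = \left(-1\right) \left(-6\right) = 6$)
$R = - \frac{7}{11}$ ($R = \left(-7\right) \frac{1}{11} = - \frac{7}{11} \approx -0.63636$)
$U{\left(2,2 \right)} \left(-12\right) \frac{L + 9}{-7 + R} = \left(-1\right) \left(-12\right) \frac{6 + 9}{-7 - \frac{7}{11}} = 12 \frac{15}{- \frac{84}{11}} = 12 \cdot 15 \left(- \frac{11}{84}\right) = 12 \left(- \frac{55}{28}\right) = - \frac{165}{7}$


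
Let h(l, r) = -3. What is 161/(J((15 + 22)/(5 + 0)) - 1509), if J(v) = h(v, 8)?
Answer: -23/216 ≈ -0.10648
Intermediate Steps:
J(v) = -3
161/(J((15 + 22)/(5 + 0)) - 1509) = 161/(-3 - 1509) = 161/(-1512) = 161*(-1/1512) = -23/216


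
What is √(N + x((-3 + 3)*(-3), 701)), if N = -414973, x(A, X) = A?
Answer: I*√414973 ≈ 644.18*I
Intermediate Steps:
√(N + x((-3 + 3)*(-3), 701)) = √(-414973 + (-3 + 3)*(-3)) = √(-414973 + 0*(-3)) = √(-414973 + 0) = √(-414973) = I*√414973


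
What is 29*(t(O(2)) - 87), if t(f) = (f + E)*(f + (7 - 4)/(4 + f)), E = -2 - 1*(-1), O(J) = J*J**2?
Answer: -3393/4 ≈ -848.25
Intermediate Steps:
O(J) = J**3
E = -1 (E = -2 + 1 = -1)
t(f) = (-1 + f)*(f + 3/(4 + f)) (t(f) = (f - 1)*(f + (7 - 4)/(4 + f)) = (-1 + f)*(f + 3/(4 + f)))
29*(t(O(2)) - 87) = 29*((-3 + (2**3)**3 - 1*2**3 + 3*(2**3)**2)/(4 + 2**3) - 87) = 29*((-3 + 8**3 - 1*8 + 3*8**2)/(4 + 8) - 87) = 29*((-3 + 512 - 8 + 3*64)/12 - 87) = 29*((-3 + 512 - 8 + 192)/12 - 87) = 29*((1/12)*693 - 87) = 29*(231/4 - 87) = 29*(-117/4) = -3393/4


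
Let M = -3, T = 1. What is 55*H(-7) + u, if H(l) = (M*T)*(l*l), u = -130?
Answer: -8215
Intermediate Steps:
H(l) = -3*l² (H(l) = (-3*1)*(l*l) = -3*l²)
55*H(-7) + u = 55*(-3*(-7)²) - 130 = 55*(-3*49) - 130 = 55*(-147) - 130 = -8085 - 130 = -8215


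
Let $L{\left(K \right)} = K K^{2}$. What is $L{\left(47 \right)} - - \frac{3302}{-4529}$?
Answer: $\frac{470211065}{4529} \approx 1.0382 \cdot 10^{5}$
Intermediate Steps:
$L{\left(K \right)} = K^{3}$
$L{\left(47 \right)} - - \frac{3302}{-4529} = 47^{3} - - \frac{3302}{-4529} = 103823 - \left(-3302\right) \left(- \frac{1}{4529}\right) = 103823 - \frac{3302}{4529} = \frac{470211065}{4529}$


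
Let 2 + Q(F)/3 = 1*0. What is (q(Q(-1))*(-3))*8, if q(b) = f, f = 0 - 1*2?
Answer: 48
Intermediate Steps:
Q(F) = -6 (Q(F) = -6 + 3*(1*0) = -6 + 3*0 = -6 + 0 = -6)
f = -2 (f = 0 - 2 = -2)
q(b) = -2
(q(Q(-1))*(-3))*8 = -2*(-3)*8 = 6*8 = 48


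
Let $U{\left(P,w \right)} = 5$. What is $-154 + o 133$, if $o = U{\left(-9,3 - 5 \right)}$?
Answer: $511$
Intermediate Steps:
$o = 5$
$-154 + o 133 = -154 + 5 \cdot 133 = -154 + 665 = 511$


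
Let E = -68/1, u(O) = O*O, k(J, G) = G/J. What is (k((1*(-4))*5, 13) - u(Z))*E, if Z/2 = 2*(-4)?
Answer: 87261/5 ≈ 17452.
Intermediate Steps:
Z = -16 (Z = 2*(2*(-4)) = 2*(-8) = -16)
u(O) = O²
E = -68 ≈ -68.000
(k((1*(-4))*5, 13) - u(Z))*E = (13/(((1*(-4))*5)) - 1*(-16)²)*(-68) = (13/((-4*5)) - 1*256)*(-68) = (13/(-20) - 256)*(-68) = (13*(-1/20) - 256)*(-68) = (-13/20 - 256)*(-68) = -5133/20*(-68) = 87261/5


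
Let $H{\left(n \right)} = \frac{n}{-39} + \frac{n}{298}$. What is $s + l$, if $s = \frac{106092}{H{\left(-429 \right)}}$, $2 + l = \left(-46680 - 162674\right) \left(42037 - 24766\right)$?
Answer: $- \frac{1471606928464}{407} \approx -3.6157 \cdot 10^{9}$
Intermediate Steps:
$l = -3615752936$ ($l = -2 + \left(-46680 - 162674\right) \left(42037 - 24766\right) = -2 - 3615752934 = -3615752936$)
$H{\left(n \right)} = - \frac{259 n}{11622}$ ($H{\left(n \right)} = n \left(- \frac{1}{39}\right) + n \frac{1}{298} = - \frac{n}{39} + \frac{n}{298} = - \frac{259 n}{11622}$)
$s = \frac{4516488}{407}$ ($s = \frac{106092}{\left(- \frac{259}{11622}\right) \left(-429\right)} = \frac{106092}{\frac{2849}{298}} = 106092 \cdot \frac{298}{2849} = \frac{4516488}{407} \approx 11097.0$)
$s + l = \frac{4516488}{407} - 3615752936 = - \frac{1471606928464}{407}$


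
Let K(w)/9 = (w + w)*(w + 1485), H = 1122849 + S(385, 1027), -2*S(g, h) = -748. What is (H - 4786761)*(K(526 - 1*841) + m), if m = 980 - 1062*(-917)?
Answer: 20732203335508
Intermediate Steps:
S(g, h) = 374 (S(g, h) = -1/2*(-748) = 374)
m = 974834 (m = 980 + 973854 = 974834)
H = 1123223 (H = 1122849 + 374 = 1123223)
K(w) = 18*w*(1485 + w) (K(w) = 9*((w + w)*(w + 1485)) = 9*((2*w)*(1485 + w)) = 9*(2*w*(1485 + w)) = 18*w*(1485 + w))
(H - 4786761)*(K(526 - 1*841) + m) = (1123223 - 4786761)*(18*(526 - 1*841)*(1485 + (526 - 1*841)) + 974834) = -3663538*(18*(526 - 841)*(1485 + (526 - 841)) + 974834) = -3663538*(18*(-315)*(1485 - 315) + 974834) = -3663538*(18*(-315)*1170 + 974834) = -3663538*(-6633900 + 974834) = -3663538*(-5659066) = 20732203335508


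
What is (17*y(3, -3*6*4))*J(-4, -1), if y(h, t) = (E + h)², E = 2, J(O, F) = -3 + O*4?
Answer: -8075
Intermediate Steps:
J(O, F) = -3 + 4*O
y(h, t) = (2 + h)²
(17*y(3, -3*6*4))*J(-4, -1) = (17*(2 + 3)²)*(-3 + 4*(-4)) = (17*5²)*(-3 - 16) = (17*25)*(-19) = 425*(-19) = -8075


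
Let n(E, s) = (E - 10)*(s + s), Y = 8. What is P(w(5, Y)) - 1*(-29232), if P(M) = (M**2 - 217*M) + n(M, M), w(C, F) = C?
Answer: 28122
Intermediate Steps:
n(E, s) = 2*s*(-10 + E) (n(E, s) = (-10 + E)*(2*s) = 2*s*(-10 + E))
P(M) = M**2 - 217*M + 2*M*(-10 + M) (P(M) = (M**2 - 217*M) + 2*M*(-10 + M) = M**2 - 217*M + 2*M*(-10 + M))
P(w(5, Y)) - 1*(-29232) = 3*5*(-79 + 5) - 1*(-29232) = 3*5*(-74) + 29232 = -1110 + 29232 = 28122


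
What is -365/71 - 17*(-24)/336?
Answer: -3903/994 ≈ -3.9266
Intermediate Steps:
-365/71 - 17*(-24)/336 = -365*1/71 + 408*(1/336) = -365/71 + 17/14 = -3903/994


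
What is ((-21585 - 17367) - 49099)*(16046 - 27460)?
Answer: 1005014114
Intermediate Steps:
((-21585 - 17367) - 49099)*(16046 - 27460) = (-38952 - 49099)*(-11414) = -88051*(-11414) = 1005014114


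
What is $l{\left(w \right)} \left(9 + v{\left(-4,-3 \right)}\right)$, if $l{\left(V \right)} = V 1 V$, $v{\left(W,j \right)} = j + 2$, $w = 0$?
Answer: $0$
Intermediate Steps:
$v{\left(W,j \right)} = 2 + j$
$l{\left(V \right)} = V^{2}$ ($l{\left(V \right)} = V V = V^{2}$)
$l{\left(w \right)} \left(9 + v{\left(-4,-3 \right)}\right) = 0^{2} \left(9 + \left(2 - 3\right)\right) = 0 \left(9 - 1\right) = 0 \cdot 8 = 0$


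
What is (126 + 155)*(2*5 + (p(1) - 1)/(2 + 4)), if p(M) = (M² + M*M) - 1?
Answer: 2810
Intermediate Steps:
p(M) = -1 + 2*M² (p(M) = (M² + M²) - 1 = 2*M² - 1 = -1 + 2*M²)
(126 + 155)*(2*5 + (p(1) - 1)/(2 + 4)) = (126 + 155)*(2*5 + ((-1 + 2*1²) - 1)/(2 + 4)) = 281*(10 + ((-1 + 2*1) - 1)/6) = 281*(10 + ((-1 + 2) - 1)*(⅙)) = 281*(10 + (1 - 1)*(⅙)) = 281*(10 + 0*(⅙)) = 281*(10 + 0) = 281*10 = 2810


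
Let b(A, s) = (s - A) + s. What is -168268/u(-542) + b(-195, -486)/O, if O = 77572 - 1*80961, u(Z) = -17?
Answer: 570273461/57613 ≈ 9898.3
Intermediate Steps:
b(A, s) = -A + 2*s
O = -3389 (O = 77572 - 80961 = -3389)
-168268/u(-542) + b(-195, -486)/O = -168268/(-17) + (-1*(-195) + 2*(-486))/(-3389) = -168268*(-1/17) + (195 - 972)*(-1/3389) = 168268/17 - 777*(-1/3389) = 168268/17 + 777/3389 = 570273461/57613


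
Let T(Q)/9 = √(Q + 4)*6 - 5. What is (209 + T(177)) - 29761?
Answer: -29597 + 54*√181 ≈ -28871.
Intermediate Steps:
T(Q) = -45 + 54*√(4 + Q) (T(Q) = 9*(√(Q + 4)*6 - 5) = 9*(√(4 + Q)*6 - 5) = 9*(6*√(4 + Q) - 5) = 9*(-5 + 6*√(4 + Q)) = -45 + 54*√(4 + Q))
(209 + T(177)) - 29761 = (209 + (-45 + 54*√(4 + 177))) - 29761 = (209 + (-45 + 54*√181)) - 29761 = (164 + 54*√181) - 29761 = -29597 + 54*√181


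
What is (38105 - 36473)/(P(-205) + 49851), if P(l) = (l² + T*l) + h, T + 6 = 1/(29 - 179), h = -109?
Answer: 48960/2789951 ≈ 0.017549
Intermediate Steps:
T = -901/150 (T = -6 + 1/(29 - 179) = -6 + 1/(-150) = -6 - 1/150 = -901/150 ≈ -6.0067)
P(l) = -109 + l² - 901*l/150 (P(l) = (l² - 901*l/150) - 109 = -109 + l² - 901*l/150)
(38105 - 36473)/(P(-205) + 49851) = (38105 - 36473)/((-109 + (-205)² - 901/150*(-205)) + 49851) = 1632/((-109 + 42025 + 36941/30) + 49851) = 1632/(1294421/30 + 49851) = 1632/(2789951/30) = 1632*(30/2789951) = 48960/2789951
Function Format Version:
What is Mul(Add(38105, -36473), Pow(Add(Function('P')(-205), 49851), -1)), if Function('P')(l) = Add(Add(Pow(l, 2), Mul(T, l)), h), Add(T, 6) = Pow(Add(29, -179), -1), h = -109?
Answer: Rational(48960, 2789951) ≈ 0.017549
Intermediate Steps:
T = Rational(-901, 150) (T = Add(-6, Pow(Add(29, -179), -1)) = Add(-6, Pow(-150, -1)) = Add(-6, Rational(-1, 150)) = Rational(-901, 150) ≈ -6.0067)
Function('P')(l) = Add(-109, Pow(l, 2), Mul(Rational(-901, 150), l)) (Function('P')(l) = Add(Add(Pow(l, 2), Mul(Rational(-901, 150), l)), -109) = Add(-109, Pow(l, 2), Mul(Rational(-901, 150), l)))
Mul(Add(38105, -36473), Pow(Add(Function('P')(-205), 49851), -1)) = Mul(Add(38105, -36473), Pow(Add(Add(-109, Pow(-205, 2), Mul(Rational(-901, 150), -205)), 49851), -1)) = Mul(1632, Pow(Add(Add(-109, 42025, Rational(36941, 30)), 49851), -1)) = Mul(1632, Pow(Add(Rational(1294421, 30), 49851), -1)) = Mul(1632, Pow(Rational(2789951, 30), -1)) = Mul(1632, Rational(30, 2789951)) = Rational(48960, 2789951)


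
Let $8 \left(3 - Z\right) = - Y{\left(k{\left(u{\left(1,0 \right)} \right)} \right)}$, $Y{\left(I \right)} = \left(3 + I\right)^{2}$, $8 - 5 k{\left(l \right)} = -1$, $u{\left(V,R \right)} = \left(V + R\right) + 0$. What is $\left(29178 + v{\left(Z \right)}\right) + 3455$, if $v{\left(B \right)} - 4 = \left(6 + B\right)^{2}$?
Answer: $\frac{20486334}{625} \approx 32778.0$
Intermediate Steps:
$u{\left(V,R \right)} = R + V$ ($u{\left(V,R \right)} = \left(R + V\right) + 0 = R + V$)
$k{\left(l \right)} = \frac{9}{5}$ ($k{\left(l \right)} = \frac{8}{5} - - \frac{1}{5} = \frac{8}{5} + \frac{1}{5} = \frac{9}{5}$)
$Z = \frac{147}{25}$ ($Z = 3 - \frac{\left(-1\right) \left(3 + \frac{9}{5}\right)^{2}}{8} = 3 - \frac{\left(-1\right) \left(\frac{24}{5}\right)^{2}}{8} = 3 - \frac{\left(-1\right) \frac{576}{25}}{8} = 3 - - \frac{72}{25} = 3 + \frac{72}{25} = \frac{147}{25} \approx 5.88$)
$v{\left(B \right)} = 4 + \left(6 + B\right)^{2}$
$\left(29178 + v{\left(Z \right)}\right) + 3455 = \left(29178 + \left(4 + \left(6 + \frac{147}{25}\right)^{2}\right)\right) + 3455 = \left(29178 + \left(4 + \left(\frac{297}{25}\right)^{2}\right)\right) + 3455 = \left(29178 + \left(4 + \frac{88209}{625}\right)\right) + 3455 = \left(29178 + \frac{90709}{625}\right) + 3455 = \frac{18326959}{625} + 3455 = \frac{20486334}{625}$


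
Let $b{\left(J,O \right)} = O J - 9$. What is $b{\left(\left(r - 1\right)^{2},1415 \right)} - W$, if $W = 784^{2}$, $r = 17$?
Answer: $-252425$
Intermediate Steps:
$W = 614656$
$b{\left(J,O \right)} = -9 + J O$ ($b{\left(J,O \right)} = J O - 9 = -9 + J O$)
$b{\left(\left(r - 1\right)^{2},1415 \right)} - W = \left(-9 + \left(17 - 1\right)^{2} \cdot 1415\right) - 614656 = \left(-9 + 16^{2} \cdot 1415\right) - 614656 = \left(-9 + 256 \cdot 1415\right) - 614656 = \left(-9 + 362240\right) - 614656 = 362231 - 614656 = -252425$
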